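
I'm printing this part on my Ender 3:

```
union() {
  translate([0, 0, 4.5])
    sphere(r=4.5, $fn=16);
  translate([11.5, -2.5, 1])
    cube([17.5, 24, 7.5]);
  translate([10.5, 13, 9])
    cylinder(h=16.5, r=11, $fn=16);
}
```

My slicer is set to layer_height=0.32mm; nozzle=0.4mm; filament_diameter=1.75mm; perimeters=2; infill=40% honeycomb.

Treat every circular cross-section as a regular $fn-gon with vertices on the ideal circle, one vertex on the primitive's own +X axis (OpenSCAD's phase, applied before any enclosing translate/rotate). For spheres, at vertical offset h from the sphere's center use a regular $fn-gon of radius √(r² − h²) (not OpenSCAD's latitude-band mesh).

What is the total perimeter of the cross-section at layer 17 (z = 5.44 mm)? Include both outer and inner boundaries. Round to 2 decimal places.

110.47 mm

At z = 5.44 mm: the r=4.5 sphere contributes a regular 16-gon of circumradius √(4.5²−0.94²) = 4.401 (perimeter = 2·16·4.401·sin(180°/16) = 27.47 mm); the cube at (11.5, -2.5) (footprint 17.5×24) is included at this height (perimeter 83.00 mm); the cylinder at (10.5, 13) does not reach this height (z outside [9, 25.5]); Merging all regions: the 2 present regions are separate (no shared area or edge), so areas and boundary lengths simply add and each stays a separate island — boundary = 110.47 mm. Overall, the cross-section has 2 separate islands. Total boundary length (outer) = 110.47 mm.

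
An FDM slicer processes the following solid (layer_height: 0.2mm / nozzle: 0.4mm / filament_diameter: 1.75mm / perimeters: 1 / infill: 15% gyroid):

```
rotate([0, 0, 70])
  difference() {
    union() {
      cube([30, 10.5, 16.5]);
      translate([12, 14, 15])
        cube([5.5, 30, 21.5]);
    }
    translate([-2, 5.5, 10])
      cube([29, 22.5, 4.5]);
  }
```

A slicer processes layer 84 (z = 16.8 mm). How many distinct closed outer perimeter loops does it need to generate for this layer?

At z = 16.8 mm: the cube is not intersected at this z (z outside [0, 16.5]); the cube at (12, 14) is present — its section is the full 5.5×30 rectangle; Combining (union): only the 5.5×30 cube at (12, 14) is present, so the union is just that shape — 1 connected region; the cube at (-2, 5.5) is not intersected at this z (z outside [10, 14.5]); After the difference (first − rest): none of the subtracted shapes is present at this height, so that combined region is unchanged — 1 connected region; (rotated 70° about Z; rotation is an isometry so areas/perimeters/island counts are preserved). The result has 1 disconnected region.

1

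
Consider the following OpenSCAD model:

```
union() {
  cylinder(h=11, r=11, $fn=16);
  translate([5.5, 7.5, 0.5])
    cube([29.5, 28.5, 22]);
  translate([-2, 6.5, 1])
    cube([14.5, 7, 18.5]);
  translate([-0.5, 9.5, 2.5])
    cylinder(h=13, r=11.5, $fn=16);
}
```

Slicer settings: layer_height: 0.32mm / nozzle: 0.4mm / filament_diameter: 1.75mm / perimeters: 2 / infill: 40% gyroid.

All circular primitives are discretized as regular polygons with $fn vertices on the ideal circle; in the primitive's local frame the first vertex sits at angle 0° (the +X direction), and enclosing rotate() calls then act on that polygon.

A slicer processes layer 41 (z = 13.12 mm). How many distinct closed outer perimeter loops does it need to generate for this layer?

1

At z = 13.12 mm: the cylinder is absent (z outside [0, 11]); the cube at (5.5, 7.5) (footprint 29.5×28.5) is included at this height; the cube at (-2, 6.5) is present — its section is the full 14.5×7 rectangle; the cylinder at (-0.5, 9.5): section is a regular 16-gon, circumradius r=11.5; Combining (union): the regions partially overlap (shared area 146.51 mm²), so overlapping operands fuse into one piece — 1 connected region. The result has 1 disconnected region.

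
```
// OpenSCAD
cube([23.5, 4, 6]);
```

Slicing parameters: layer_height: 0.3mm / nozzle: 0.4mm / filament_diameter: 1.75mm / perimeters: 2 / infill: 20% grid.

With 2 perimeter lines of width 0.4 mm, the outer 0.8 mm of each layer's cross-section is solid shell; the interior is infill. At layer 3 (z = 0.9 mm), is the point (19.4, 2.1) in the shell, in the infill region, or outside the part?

At z = 0.9 mm: the cube (footprint 23.5×4) is included at this height. Overall, the cross-section is a single solid region. The nearest boundary edge runs (23.50, 4.00)→(0.00, 4.00); distance from the point to it = 1.90 mm. The point is inside the cross-section and 1.90 mm from the nearest boundary — more than the 0.8 mm shell width (2 × 0.4), so it's in the infill interior.

infill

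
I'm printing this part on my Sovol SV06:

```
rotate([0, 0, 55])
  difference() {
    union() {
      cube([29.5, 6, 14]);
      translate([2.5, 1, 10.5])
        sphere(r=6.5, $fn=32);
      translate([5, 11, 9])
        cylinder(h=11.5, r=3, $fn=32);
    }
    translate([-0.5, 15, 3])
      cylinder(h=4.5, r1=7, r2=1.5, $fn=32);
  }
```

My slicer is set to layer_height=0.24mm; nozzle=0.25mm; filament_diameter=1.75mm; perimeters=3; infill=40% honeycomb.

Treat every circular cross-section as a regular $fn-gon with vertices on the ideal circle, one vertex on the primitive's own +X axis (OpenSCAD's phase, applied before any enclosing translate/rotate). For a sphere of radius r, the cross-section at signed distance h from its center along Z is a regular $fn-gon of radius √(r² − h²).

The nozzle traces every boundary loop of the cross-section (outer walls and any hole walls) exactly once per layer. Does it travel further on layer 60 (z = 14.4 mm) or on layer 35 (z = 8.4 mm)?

layer 35 (z = 8.4 mm)

Layer 60 (z = 14.4): the cube is absent (z outside [0, 14]); the sphere at (2.5, 1): section is a regular 32-gon, circumradius = √(r²−h²) = √(6.5²−3.9²) = 5.200 (perimeter = 2·32·5.200·sin(180°/32) = 32.62 mm); the cylinder at (5, 11): section is a regular 32-gon, circumradius r=3 (perimeter = 2·32·3.000·sin(180°/32) = 18.82 mm); Merging all regions: the 2 present regions are separate (no shared area or edge), so areas and boundary lengths simply add and each stays a separate island — boundary = 51.44 mm; the cone at (-0.5, 15) does not reach this height (z outside [3, 7.5]); After the difference (first − rest): none of the subtracted shapes is present at this height, so that combined region is unchanged — boundary = 51.44 mm; (rotated 55° about Z; rotation is an isometry so areas/perimeters/island counts are preserved). So its perimeter = 51.44 mm. Layer 35 (z = 8.4): the cube (footprint 29.5×6) is included at this height (perimeter 71.00 mm); the sphere at (2.5, 1): section is a regular 32-gon, circumradius = √(r²−h²) = √(6.5²−2.1²) = 6.151 (perimeter = 2·32·6.151·sin(180°/32) = 38.59 mm); the cylinder at (5, 11) is not intersected at this z (z outside [9, 20.5]); Merging all regions: the regions partially overlap (shared area 47.90 mm²), so the edge portions inside another operand are dropped and the merged outline is re-measured after clipping — boundary = 82.12 mm; the cone at (-0.5, 15) does not reach this height (z outside [3, 7.5]); Taking the first minus the rest: none of the subtracted shapes is present at this height, so the result so far is unchanged — boundary = 82.12 mm; (rotated 55° about Z; rotation is an isometry so areas/perimeters/island counts are preserved). So its perimeter = 82.12 mm. Layer 35 is larger (82.12 vs 51.44 mm).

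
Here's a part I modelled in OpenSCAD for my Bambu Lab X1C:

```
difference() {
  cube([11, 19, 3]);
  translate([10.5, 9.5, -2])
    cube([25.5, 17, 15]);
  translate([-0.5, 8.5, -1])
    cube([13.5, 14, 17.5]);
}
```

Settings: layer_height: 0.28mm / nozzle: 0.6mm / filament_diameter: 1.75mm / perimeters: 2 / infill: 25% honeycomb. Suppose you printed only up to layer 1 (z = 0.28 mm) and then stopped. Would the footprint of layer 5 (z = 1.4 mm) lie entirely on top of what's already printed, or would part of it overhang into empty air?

entirely on top

Compare the two slices. At z = 0.28: the cube is present — its section is the full 11×19 rectangle (area 209.00 mm²); the cube at (10.5, 9.5) is present — its section is the full 25.5×17 rectangle (area 433.50 mm²); the cube at (-0.5, 8.5) is present — its section is the full 13.5×14 rectangle (area 189.00 mm²); Subtracting the remaining from the first: starting from the 11×19 cube (209.00 mm²), the 25.5×17 cube at (10.5, 9.5) partially overlaps it — only the 4.75 mm² overlap (of its 433.50 mm²) is removed, clipping the outline; the 13.5×14 cube at (-0.5, 8.5) partially overlaps it — only the 110.75 mm² overlap (of its 189.00 mm²) is removed, clipping the outline — area = 93.50 mm². At z = 1.4: the cube (footprint 11×19) is included at this height (area 209.00 mm²); the cube at (10.5, 9.5) (footprint 25.5×17) is included at this height (area 433.50 mm²); the cube at (-0.5, 8.5) (footprint 13.5×14) is included at this height (area 189.00 mm²); Subtracting the remaining from the first: starting from the 11×19 cube (209.00 mm²), the 25.5×17 cube at (10.5, 9.5) partially overlaps it — only the 4.75 mm² overlap (of its 433.50 mm²) is removed, clipping the outline; the 13.5×14 cube at (-0.5, 8.5) partially overlaps it — only the 110.75 mm² overlap (of its 189.00 mm²) is removed, clipping the outline — area = 93.50 mm². Checking containment: the cross-section at z = 1.4 is a subset of the cross-section at z = 0.28.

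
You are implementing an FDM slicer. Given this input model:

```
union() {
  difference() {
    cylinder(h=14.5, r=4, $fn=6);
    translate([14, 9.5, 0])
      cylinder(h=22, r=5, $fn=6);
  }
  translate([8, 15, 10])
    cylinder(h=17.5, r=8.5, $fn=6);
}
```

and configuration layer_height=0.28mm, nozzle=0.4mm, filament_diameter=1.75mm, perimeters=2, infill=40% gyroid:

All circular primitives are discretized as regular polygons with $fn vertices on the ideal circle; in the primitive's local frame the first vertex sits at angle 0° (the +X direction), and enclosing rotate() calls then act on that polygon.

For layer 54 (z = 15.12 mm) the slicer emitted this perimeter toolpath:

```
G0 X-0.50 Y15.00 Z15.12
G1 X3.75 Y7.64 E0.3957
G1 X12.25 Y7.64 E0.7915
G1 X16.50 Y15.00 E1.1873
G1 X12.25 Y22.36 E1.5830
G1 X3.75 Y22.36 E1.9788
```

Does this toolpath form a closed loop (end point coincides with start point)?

no

Start point (G0): (-0.50, 15.00). End point (last G1): the path does not return to the start — open.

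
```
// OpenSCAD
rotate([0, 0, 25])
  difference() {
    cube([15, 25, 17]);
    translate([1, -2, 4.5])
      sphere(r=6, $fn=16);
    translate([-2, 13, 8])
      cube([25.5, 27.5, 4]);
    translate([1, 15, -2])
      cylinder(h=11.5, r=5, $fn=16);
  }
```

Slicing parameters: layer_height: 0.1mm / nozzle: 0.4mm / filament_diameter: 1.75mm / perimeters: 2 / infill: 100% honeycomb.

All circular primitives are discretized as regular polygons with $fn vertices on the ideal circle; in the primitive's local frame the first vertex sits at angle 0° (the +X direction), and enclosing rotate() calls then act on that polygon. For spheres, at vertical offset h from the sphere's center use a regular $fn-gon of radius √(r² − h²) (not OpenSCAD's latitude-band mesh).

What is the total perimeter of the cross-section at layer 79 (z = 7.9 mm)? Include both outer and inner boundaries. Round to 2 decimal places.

86.48 mm

At z = 7.9 mm: the cube (footprint 15×25) is included at this height (perimeter 80.00 mm); the r=6 sphere at (1, -2) slices to a regular 16-gon of circumradius 4.944 (√(r²−h²) with h=3.4 from center) (perimeter = 2·16·4.944·sin(180°/16) = 30.86 mm); the cube at (-2, 13) is not intersected at this z (z outside [8, 12]); the r=5 cylinder at (1, 15) gives a regular 16-gon of circumradius 5 (constant along its height) (perimeter = 2·16·5.000·sin(180°/16) = 31.21 mm); After the difference (first − rest): starting from the 15×25 cube, the r=6 sphere at (1, -2) partially overlaps it — only the 12.06 mm² overlap (of its 74.82 mm²) is removed, clipping the outline; the r=5 cylinder at (1, 15) partially overlaps it — only the 48.07 mm² overlap (of its 76.54 mm²) is removed, clipping the outline — boundary = 86.48 mm; (rotated 25° about Z; rotation is an isometry so areas/perimeters/island counts are preserved). Overall, the cross-section is a single solid region. Total boundary length (outer) = 86.48 mm.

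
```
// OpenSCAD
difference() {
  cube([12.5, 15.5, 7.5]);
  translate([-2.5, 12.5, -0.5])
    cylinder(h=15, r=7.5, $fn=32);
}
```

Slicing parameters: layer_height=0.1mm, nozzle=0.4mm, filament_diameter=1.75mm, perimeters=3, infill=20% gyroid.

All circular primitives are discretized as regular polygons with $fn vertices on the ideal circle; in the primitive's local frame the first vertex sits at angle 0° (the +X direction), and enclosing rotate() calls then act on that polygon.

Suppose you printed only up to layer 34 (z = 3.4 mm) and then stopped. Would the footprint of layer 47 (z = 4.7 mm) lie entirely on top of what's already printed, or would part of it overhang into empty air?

entirely on top

Compare the two slices. At z = 3.4: the cube (footprint 12.5×15.5) is included at this height (area 193.75 mm²); the cylinder at (-2.5, 12.5): section is a regular 32-gon, circumradius r=7.5 (area = (32/2)·7.500²·sin(360°/32) = 175.58 mm²); Taking the first minus the rest: starting from the 12.5×15.5 cube (193.75 mm²), the r=7.5 cylinder at (-2.5, 12.5) partially overlaps it — only the 39.88 mm² overlap (of its 175.58 mm²) is removed, clipping the outline — area = 153.87 mm². At z = 4.7: the cube (footprint 12.5×15.5) is included at this height (area 193.75 mm²); the r=7.5 cylinder at (-2.5, 12.5) contributes a regular 32-gon of circumradius 7.5 (area = (32/2)·7.500²·sin(360°/32) = 175.58 mm²); Subtracting the remaining from the first: starting from the 12.5×15.5 cube (193.75 mm²), the r=7.5 cylinder at (-2.5, 12.5) partially overlaps it — only the 39.88 mm² overlap (of its 175.58 mm²) is removed, clipping the outline — area = 153.87 mm². Checking containment: the cross-section at z = 4.7 is a subset of the cross-section at z = 3.4.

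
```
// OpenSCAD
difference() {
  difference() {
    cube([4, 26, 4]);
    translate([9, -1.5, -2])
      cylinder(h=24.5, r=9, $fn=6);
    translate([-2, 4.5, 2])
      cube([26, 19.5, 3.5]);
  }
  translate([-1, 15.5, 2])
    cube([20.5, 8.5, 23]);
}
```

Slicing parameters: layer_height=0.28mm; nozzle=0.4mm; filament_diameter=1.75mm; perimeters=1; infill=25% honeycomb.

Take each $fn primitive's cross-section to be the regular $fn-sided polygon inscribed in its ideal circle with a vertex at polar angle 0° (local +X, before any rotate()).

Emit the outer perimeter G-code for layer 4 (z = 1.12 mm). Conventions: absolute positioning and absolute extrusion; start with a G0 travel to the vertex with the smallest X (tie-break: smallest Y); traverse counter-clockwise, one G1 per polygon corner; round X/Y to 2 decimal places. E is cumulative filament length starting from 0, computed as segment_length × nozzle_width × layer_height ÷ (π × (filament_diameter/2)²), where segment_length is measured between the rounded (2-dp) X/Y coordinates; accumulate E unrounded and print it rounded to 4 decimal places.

At z = 1.12 mm: the cube is present — its section is the full 4×26 rectangle; the r=9 cylinder at (9, -1.5) contributes a regular 6-gon of circumradius 9; the cube at (-2, 4.5) is absent (z outside [2, 5.5]); After the difference (first − rest): starting from the 4×26 cube, the r=9 cylinder at (9, -1.5) partially overlaps it — only the 8.51 mm² overlap (of its 210.44 mm²) is removed, clipping the outline — 1 connected region; the cube at (-1, 15.5) is absent (z outside [2, 25]); After the difference (first − rest): none of the subtracted shapes is present at this height, so the result so far is unchanged — 1 connected region. The outline is a single polygon with 5 vertices. Extrusion per mm of travel: 0.4 × 0.28 / (π × 0.875²) = 0.046564. Accumulating E over each segment gives final E = 2.6871.

G0 X0.00 Y0.00 Z1.12
G1 X0.87 Y0.00 E0.0405
G1 X4.00 Y5.43 E0.3324
G1 X4.00 Y26.00 E1.2902
G1 X0.00 Y26.00 E1.4764
G1 X0.00 Y0.00 E2.6871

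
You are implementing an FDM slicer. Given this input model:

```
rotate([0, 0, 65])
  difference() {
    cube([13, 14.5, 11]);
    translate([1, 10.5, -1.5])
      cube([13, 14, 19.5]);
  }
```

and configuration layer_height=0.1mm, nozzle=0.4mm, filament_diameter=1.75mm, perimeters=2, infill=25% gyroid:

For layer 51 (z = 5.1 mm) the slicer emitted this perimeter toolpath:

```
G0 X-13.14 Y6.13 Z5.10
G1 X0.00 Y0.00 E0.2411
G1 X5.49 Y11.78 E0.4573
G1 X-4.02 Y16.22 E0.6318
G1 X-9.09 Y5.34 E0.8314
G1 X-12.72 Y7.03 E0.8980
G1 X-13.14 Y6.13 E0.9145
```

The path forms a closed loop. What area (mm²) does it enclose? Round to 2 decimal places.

140.40 mm²

Apply the shoelace formula to the sequence of (X, Y) vertices; enclosed area = 140.40 mm².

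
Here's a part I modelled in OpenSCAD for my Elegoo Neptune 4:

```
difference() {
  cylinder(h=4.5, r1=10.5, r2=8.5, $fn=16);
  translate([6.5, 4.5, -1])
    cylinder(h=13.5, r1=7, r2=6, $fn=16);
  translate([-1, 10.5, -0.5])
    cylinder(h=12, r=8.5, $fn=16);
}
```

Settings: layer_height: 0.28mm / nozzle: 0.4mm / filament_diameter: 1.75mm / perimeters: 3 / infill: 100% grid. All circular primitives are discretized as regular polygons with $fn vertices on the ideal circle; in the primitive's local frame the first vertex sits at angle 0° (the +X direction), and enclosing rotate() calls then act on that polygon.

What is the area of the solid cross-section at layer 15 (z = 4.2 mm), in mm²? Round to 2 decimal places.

At z = 4.2 mm: the cone contributes a regular 16-gon of circumradius 8.633 (interpolated between r1=10.5 and r2=8.5 at t=0.933) (area = (16/2)·8.633²·sin(360°/16) = 228.18 mm²); the cone at (6.5, 4.5) contributes a regular 16-gon of circumradius 6.615 (interpolated between r1=7 and r2=6 at t=0.385) (area = (16/2)·6.615²·sin(360°/16) = 133.96 mm²); the cylinder at (-1, 10.5): section is a regular 16-gon, circumradius r=8.5 (area = (16/2)·8.500²·sin(360°/16) = 221.19 mm²); Subtracting the remaining from the first: starting from the cone (228.18 mm²), the cone at (6.5, 4.5) partially overlaps it — only the 63.41 mm² overlap (of its 133.96 mm²) is removed, clipping the outline; the r=8.5 cylinder at (-1, 10.5) partially overlaps it — only the 34.48 mm² overlap (of its 221.19 mm²) is removed, clipping the outline — area = 130.30 mm². Overall, the cross-section is a single solid region. Net area = 130.30 mm².

130.30 mm²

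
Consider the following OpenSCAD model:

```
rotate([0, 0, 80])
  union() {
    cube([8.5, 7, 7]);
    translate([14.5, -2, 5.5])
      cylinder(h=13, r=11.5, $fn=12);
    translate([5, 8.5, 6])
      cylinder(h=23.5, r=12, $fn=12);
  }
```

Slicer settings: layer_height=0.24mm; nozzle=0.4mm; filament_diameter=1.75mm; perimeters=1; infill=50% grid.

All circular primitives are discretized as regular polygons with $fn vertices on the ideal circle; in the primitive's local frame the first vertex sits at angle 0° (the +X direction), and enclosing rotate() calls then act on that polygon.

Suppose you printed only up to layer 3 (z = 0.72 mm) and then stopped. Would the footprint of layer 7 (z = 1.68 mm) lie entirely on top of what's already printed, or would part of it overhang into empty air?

entirely on top

Compare the two slices. At z = 0.72: the 8.5×7 cube contributes its full rectangle (area 59.50 mm²); the cylinder at (14.5, -2) does not reach this height (z outside [5.5, 18.5]); the cylinder at (5, 8.5) is not intersected at this z (z outside [6, 29.5]); Taking the union: only the 8.5×7 cube is present, so the union is just that shape — area = 59.50 mm²; (rotated 80° about Z; rotation is an isometry so areas/perimeters/island counts are preserved). At z = 1.68: the 8.5×7 cube contributes its full rectangle (area 59.50 mm²); the cylinder at (14.5, -2) is absent (z outside [5.5, 18.5]); the cylinder at (5, 8.5) is not intersected at this z (z outside [6, 29.5]); Combining (union): only the 8.5×7 cube is present, so the union is just that shape — area = 59.50 mm²; (whole slice rotated 80° about Z — lengths, areas and connectivity unchanged). Checking containment: the cross-section at z = 1.68 is a subset of the cross-section at z = 0.72.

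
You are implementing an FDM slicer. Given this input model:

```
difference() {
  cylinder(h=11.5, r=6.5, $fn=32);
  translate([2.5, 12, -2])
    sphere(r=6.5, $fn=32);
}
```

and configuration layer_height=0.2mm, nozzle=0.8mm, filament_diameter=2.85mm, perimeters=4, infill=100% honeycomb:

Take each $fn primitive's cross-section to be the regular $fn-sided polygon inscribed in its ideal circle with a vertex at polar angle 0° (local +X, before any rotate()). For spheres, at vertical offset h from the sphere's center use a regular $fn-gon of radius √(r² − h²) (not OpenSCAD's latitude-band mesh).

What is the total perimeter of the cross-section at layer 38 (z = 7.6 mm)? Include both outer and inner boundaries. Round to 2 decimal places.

At z = 7.6 mm: the r=6.5 cylinder gives a regular 32-gon of circumradius 6.5 (constant along its height) (perimeter = 2·32·6.500·sin(180°/32) = 40.78 mm); the sphere at (2.5, 12) is not intersected at this z (|z−center|=9.600 > r=6.5); After the difference (first − rest): none of the subtracted shapes is present at this height, so the r=6.5 cylinder is unchanged — boundary = 40.78 mm. Overall, the cross-section is a single solid region. Total boundary length (outer) = 40.78 mm.

40.78 mm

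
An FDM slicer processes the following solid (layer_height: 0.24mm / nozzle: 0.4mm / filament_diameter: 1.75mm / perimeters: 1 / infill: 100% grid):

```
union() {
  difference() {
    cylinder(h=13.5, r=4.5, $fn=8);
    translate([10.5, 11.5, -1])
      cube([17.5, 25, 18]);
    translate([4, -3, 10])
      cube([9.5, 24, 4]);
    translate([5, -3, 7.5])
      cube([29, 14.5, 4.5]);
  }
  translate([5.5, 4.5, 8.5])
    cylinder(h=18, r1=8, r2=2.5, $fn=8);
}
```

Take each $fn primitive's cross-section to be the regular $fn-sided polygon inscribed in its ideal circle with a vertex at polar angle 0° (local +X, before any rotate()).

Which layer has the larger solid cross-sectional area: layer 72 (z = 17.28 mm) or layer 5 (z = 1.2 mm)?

layer 72 (z = 17.28 mm)

Layer 72 (z = 17.28): the cylinder does not reach this height (z outside [0, 13.5]); the cube at (10.5, 11.5) is not intersected at this z (z outside [-1, 17]); the cube at (4, -3) is absent (z outside [10, 14]); the cube at (5, -3) does not reach this height (z outside [7.5, 12]); Taking the first minus the rest: the first operand is absent here, so nothing remains; the cone at (5.5, 4.5): at t=0.488 of its height the radius interpolates to r₁+(r₂−r₁)t = 5.317, giving a regular 8-gon of that circumradius (area = (8/2)·5.317²·sin(360°/8) = 79.97 mm²); Combining (union): only the cone at (5.5, 4.5) is present, so the union is just that shape — area = 79.97 mm². So its area = 79.97 mm². Layer 5 (z = 1.2): the r=4.5 cylinder gives a regular 8-gon of circumradius 4.5 (constant along its height) (area = (8/2)·4.500²·sin(360°/8) = 57.28 mm²); the cube at (10.5, 11.5) is present — its section is the full 17.5×25 rectangle (area 437.50 mm²); the cube at (4, -3) does not reach this height (z outside [10, 14]); the cube at (5, -3) is absent (z outside [7.5, 12]); Taking the first minus the rest: starting from the r=4.5 cylinder (57.28 mm²), the 17.5×25 cube at (10.5, 11.5) misses the remaining region (no effect) — area = 57.28 mm²; the cone at (5.5, 4.5) does not reach this height (z outside [8.5, 26.5]); Combining (union): only the result so far is present, so the union is just that shape — area = 57.28 mm². So its area = 57.28 mm². Layer 72 is larger (79.97 vs 57.28 mm²).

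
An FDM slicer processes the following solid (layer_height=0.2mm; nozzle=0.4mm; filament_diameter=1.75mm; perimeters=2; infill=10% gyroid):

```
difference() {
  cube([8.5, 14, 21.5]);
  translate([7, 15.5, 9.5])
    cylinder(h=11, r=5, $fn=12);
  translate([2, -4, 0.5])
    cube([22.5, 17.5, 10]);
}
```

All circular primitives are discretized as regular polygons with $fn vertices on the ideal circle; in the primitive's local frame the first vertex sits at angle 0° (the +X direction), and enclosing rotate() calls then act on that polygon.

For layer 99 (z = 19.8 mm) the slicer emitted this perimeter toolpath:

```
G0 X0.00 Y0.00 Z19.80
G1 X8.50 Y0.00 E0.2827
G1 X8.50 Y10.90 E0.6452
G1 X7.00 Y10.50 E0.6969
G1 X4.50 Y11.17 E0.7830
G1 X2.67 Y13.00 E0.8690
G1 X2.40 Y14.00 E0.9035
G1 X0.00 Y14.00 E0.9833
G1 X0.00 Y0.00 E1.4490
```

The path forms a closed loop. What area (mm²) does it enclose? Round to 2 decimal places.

102.50 mm²

Apply the shoelace formula to the sequence of (X, Y) vertices; enclosed area = 102.50 mm².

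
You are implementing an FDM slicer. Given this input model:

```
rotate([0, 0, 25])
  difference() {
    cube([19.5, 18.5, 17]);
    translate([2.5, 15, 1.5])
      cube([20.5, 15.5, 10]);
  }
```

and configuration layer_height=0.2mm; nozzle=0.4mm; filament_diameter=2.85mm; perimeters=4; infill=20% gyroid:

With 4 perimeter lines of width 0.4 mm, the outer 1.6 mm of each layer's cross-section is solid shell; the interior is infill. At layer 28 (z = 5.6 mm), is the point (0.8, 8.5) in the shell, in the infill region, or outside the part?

infill

At z = 5.6 mm: the cube (footprint 19.5×18.5) is included at this height; the cube at (2.5, 15) is present — its section is the full 20.5×15.5 rectangle; Subtracting the remaining from the first: starting from the 19.5×18.5 cube, the 20.5×15.5 cube at (2.5, 15) partially overlaps it — only the 59.50 mm² overlap (of its 317.75 mm²) is removed, clipping the outline — 1 connected region; (whole slice rotated 25° about Z — lengths, areas and connectivity unchanged). Overall, the cross-section is a single solid region. Undo the 25° rotation: the query point maps to (4.317, 7.366) in the un-rotated model frame. The nearest boundary edge runs (0.00, 0.00)→(0.00, 18.50); distance from the point to it = 4.32 mm. The point is inside the cross-section and 4.32 mm from the nearest boundary — more than the 1.6 mm shell width (4 × 0.4), so it's in the infill interior.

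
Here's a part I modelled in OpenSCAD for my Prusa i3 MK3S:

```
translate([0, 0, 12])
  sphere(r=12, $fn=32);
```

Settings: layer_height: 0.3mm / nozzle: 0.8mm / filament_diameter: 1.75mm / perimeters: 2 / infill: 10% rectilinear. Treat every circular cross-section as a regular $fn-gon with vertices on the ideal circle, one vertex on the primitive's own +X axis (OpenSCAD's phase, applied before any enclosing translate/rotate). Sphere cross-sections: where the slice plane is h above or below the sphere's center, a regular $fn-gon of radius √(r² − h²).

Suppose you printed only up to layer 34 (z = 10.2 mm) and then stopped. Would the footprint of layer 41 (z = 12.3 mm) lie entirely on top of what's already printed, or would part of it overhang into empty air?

part overhangs

Compare the two slices. At z = 10.2: the sphere: section is a regular 32-gon, circumradius = √(r²−h²) = √(12²−1.8²) = 11.864 (area = (32/2)·11.864²·sin(360°/32) = 439.37 mm²). At z = 12.3: the r=12 sphere slices to a regular 32-gon of circumradius 11.996 (√(r²−h²) with h=0.3 from center) (area = (32/2)·11.996²·sin(360°/32) = 449.21 mm²). Checking containment: at z = 12.3 the cross-section extends beyond the z = 10.2 cross-section by about 9.83 mm².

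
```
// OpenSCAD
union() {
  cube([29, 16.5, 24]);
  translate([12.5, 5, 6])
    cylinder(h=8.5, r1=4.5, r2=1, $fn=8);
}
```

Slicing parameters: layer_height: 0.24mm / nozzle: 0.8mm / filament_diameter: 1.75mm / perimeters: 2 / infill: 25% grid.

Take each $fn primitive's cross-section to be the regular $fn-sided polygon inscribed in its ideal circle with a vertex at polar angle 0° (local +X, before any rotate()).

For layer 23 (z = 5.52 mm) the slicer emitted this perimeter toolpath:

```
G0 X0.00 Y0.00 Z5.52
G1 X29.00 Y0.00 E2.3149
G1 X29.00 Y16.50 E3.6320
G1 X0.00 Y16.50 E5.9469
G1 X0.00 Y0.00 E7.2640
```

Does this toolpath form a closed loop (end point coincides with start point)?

yes

Start point (G0): (0.00, 0.00). End point (last G1): the path returns to the start — closed.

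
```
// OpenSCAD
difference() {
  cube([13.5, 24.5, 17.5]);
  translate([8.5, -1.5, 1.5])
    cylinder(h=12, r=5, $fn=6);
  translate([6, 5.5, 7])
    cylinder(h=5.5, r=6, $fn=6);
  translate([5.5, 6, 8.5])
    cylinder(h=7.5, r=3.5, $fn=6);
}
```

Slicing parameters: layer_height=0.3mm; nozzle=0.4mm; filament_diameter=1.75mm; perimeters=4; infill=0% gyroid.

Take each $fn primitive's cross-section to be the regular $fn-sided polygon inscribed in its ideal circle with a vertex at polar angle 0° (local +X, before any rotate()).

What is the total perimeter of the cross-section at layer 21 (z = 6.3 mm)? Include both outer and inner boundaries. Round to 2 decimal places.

79.27 mm

At z = 6.3 mm: the 13.5×24.5 cube contributes its full rectangle (perimeter 76.00 mm); the r=5 cylinder at (8.5, -1.5) contributes a regular 6-gon of circumradius 5 (perimeter = 2·6·5.000·sin(180°/6) = 30.00 mm); the cylinder at (6, 5.5) is absent (z outside [7, 12.5]); the cylinder at (5.5, 6) does not reach this height (z outside [8.5, 16]); Taking the first minus the rest: starting from the 13.5×24.5 cube, the r=5 cylinder at (8.5, -1.5) partially overlaps it — only the 18.77 mm² overlap (of its 64.95 mm²) is removed, clipping the outline — boundary = 79.27 mm. Overall, the cross-section is a single solid region. Total boundary length (outer) = 79.27 mm.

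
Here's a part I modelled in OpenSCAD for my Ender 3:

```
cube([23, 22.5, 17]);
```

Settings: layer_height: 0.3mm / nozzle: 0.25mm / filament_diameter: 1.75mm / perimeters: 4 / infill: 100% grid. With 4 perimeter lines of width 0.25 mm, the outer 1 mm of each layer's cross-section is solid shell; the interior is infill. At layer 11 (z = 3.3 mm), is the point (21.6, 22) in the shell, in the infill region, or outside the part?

shell

At z = 3.3 mm: the 23×22.5 cube contributes its full rectangle. Overall, the cross-section is a single solid region. The nearest boundary edge runs (23.00, 22.50)→(0.00, 22.50); distance from the point to it = 0.50 mm. The point is inside the cross-section, 0.50 mm from the nearest boundary — within the 1 mm shell band (4 × 0.25).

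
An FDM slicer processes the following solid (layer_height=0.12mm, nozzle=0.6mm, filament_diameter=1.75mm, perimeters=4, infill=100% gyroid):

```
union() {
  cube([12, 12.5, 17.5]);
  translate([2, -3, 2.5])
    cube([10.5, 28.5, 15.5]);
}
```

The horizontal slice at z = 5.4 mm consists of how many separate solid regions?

At z = 5.4 mm: the cube is present — its section is the full 12×12.5 rectangle; the cube at (2, -3) is present — its section is the full 10.5×28.5 rectangle; Combining (union): the regions partially overlap (shared area 125.00 mm²), so overlapping operands fuse into one piece — 1 connected region. The result has 1 disconnected region.

1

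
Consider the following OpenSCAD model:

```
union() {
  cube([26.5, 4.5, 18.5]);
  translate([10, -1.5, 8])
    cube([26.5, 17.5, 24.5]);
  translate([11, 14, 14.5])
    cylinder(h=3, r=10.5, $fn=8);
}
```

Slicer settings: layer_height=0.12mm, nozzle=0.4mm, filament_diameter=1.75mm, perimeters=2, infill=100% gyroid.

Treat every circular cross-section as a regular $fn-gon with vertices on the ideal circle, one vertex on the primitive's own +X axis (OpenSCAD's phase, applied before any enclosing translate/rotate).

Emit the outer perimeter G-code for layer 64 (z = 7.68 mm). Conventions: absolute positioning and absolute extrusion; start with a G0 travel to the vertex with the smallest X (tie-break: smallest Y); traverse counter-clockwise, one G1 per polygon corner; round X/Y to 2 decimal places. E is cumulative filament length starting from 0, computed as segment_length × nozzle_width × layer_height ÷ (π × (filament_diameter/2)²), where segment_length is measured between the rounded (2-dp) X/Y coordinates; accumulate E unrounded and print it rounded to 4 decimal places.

At z = 7.68 mm: the cube is present — its section is the full 26.5×4.5 rectangle; the cube at (10, -1.5) is not intersected at this z (z outside [8, 32.5]); the cylinder at (11, 14) is absent (z outside [14.5, 17.5]); Merging all regions: only the 26.5×4.5 cube is present, so the union is just that shape — 1 connected region. The outline is a single polygon with 4 vertices. Extrusion per mm of travel: 0.4 × 0.12 / (π × 0.875²) = 0.019956. Accumulating E over each segment gives final E = 1.2373.

G0 X0.00 Y0.00 Z7.68
G1 X26.50 Y0.00 E0.5288
G1 X26.50 Y4.50 E0.6186
G1 X0.00 Y4.50 E1.1475
G1 X0.00 Y0.00 E1.2373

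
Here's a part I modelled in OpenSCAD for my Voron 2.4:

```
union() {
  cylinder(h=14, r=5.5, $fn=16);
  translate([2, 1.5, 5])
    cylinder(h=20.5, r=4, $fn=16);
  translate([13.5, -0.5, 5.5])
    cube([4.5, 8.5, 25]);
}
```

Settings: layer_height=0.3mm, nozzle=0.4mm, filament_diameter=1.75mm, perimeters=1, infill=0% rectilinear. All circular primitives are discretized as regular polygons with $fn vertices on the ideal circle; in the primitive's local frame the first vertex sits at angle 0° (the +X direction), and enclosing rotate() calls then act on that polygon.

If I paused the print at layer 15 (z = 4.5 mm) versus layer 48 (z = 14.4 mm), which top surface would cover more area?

layer 15 (z = 4.5 mm)

Layer 15 (z = 4.5): the r=5.5 cylinder contributes a regular 16-gon of circumradius 5.5 (area = (16/2)·5.500²·sin(360°/16) = 92.61 mm²); the cylinder at (2, 1.5) does not reach this height (z outside [5, 25.5]); the cube at (13.5, -0.5) is not intersected at this z (z outside [5.5, 30.5]); Combining (union): only the r=5.5 cylinder is present, so the union is just that shape — area = 92.61 mm². So its area = 92.61 mm². Layer 48 (z = 14.4): the cylinder does not reach this height (z outside [0, 14]); the r=4 cylinder at (2, 1.5) contributes a regular 16-gon of circumradius 4 (area = (16/2)·4.000²·sin(360°/16) = 48.98 mm²); the 4.5×8.5 cube at (13.5, -0.5) contributes its full rectangle (area 38.25 mm²); Merging all regions: the 2 present regions are separate (no shared area or edge), so areas and boundary lengths simply add and each stays a separate island — area = 87.23 mm². So its area = 87.23 mm². Layer 15 is larger (92.61 vs 87.23 mm²).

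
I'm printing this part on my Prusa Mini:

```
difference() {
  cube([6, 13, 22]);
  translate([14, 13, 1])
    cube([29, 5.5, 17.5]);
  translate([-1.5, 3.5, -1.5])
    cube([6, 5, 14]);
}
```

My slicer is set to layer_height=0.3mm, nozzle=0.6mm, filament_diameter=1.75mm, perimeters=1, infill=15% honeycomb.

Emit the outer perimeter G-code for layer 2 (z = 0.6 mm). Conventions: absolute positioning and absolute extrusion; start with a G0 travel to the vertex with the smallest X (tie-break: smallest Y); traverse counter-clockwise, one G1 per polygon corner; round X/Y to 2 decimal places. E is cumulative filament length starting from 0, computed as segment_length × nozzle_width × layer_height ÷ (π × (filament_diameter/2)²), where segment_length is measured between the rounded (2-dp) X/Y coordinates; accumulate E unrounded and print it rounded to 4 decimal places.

G0 X0.00 Y0.00 Z0.60
G1 X6.00 Y0.00 E0.4490
G1 X6.00 Y13.00 E1.4219
G1 X0.00 Y13.00 E1.8709
G1 X0.00 Y8.50 E2.2076
G1 X4.50 Y8.50 E2.5444
G1 X4.50 Y3.50 E2.9186
G1 X0.00 Y3.50 E3.2553
G1 X0.00 Y0.00 E3.5173

At z = 0.6 mm: the 6×13 cube contributes its full rectangle; the cube at (14, 13) does not reach this height (z outside [1, 18.5]); the cube at (-1.5, 3.5) is present — its section is the full 6×5 rectangle; Taking the first minus the rest: starting from the 6×13 cube, the 6×5 cube at (-1.5, 3.5) partially overlaps it — only the 22.50 mm² overlap (of its 30.00 mm²) is removed, clipping the outline — 1 connected region. The outline is a single polygon with 8 vertices. Extrusion per mm of travel: 0.6 × 0.3 / (π × 0.875²) = 0.074835. Accumulating E over each segment gives final E = 3.5173.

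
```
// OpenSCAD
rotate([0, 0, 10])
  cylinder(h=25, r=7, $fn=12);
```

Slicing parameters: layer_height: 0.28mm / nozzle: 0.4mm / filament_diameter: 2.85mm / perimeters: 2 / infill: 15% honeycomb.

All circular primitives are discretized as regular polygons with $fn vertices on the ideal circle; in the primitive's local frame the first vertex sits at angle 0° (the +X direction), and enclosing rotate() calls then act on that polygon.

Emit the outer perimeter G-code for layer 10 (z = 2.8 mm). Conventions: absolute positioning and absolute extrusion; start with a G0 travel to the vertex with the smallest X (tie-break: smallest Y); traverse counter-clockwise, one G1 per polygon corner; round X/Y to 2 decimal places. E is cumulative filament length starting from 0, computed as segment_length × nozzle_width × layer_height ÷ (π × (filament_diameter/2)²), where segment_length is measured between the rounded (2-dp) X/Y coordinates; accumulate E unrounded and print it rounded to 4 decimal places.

G0 X-6.89 Y-1.22 Z2.80
G1 X-5.36 Y-4.50 E0.0635
G1 X-2.39 Y-6.58 E0.1272
G1 X1.22 Y-6.89 E0.1908
G1 X4.50 Y-5.36 E0.2544
G1 X6.58 Y-2.39 E0.3180
G1 X6.89 Y1.22 E0.3816
G1 X5.36 Y4.50 E0.4452
G1 X2.39 Y6.58 E0.5088
G1 X-1.22 Y6.89 E0.5724
G1 X-4.50 Y5.36 E0.6360
G1 X-6.58 Y2.39 E0.6996
G1 X-6.89 Y-1.22 E0.7633

At z = 2.8 mm: the r=7 cylinder gives a regular 12-gon of circumradius 7 (constant along its height); (rotated 10° about Z; rotation is an isometry so areas/perimeters/island counts are preserved). The outline is a single polygon with 12 vertices. Extrusion per mm of travel: 0.4 × 0.28 / (π × 1.425²) = 0.017557. Accumulating E over each segment gives final E = 0.7633.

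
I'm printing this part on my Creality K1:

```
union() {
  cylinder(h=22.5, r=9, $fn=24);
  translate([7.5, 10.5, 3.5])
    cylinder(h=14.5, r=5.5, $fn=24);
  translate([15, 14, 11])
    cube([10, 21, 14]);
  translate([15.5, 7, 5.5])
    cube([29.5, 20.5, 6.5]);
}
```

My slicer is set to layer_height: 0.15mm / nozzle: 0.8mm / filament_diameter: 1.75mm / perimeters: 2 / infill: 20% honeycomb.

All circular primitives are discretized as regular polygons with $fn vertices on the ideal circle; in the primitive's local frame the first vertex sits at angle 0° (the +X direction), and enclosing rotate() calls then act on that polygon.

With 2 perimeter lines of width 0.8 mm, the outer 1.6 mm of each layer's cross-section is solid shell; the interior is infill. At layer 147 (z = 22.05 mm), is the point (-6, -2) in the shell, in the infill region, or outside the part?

infill

At z = 22.05 mm: the r=9 cylinder contributes a regular 24-gon of circumradius 9; the cylinder at (7.5, 10.5) is not intersected at this z (z outside [3.5, 18]); the cube at (15, 14) (footprint 10×21) is included at this height; the cube at (15.5, 7) is absent (z outside [5.5, 12]); Merging all regions: the 2 present regions are separate (no shared area or edge), so areas and boundary lengths simply add and each stays a separate island — 2 connected regions. Overall, the cross-section has 2 separate islands. The nearest boundary edge runs (-7.79, -4.50)→(-8.69, -2.33); distance from the point to it = 2.61 mm. (Shell/infill is judged within the island containing the point — the largest one.) The point is inside the cross-section and 2.61 mm from the nearest boundary — more than the 1.6 mm shell width (2 × 0.8), so it's in the infill interior.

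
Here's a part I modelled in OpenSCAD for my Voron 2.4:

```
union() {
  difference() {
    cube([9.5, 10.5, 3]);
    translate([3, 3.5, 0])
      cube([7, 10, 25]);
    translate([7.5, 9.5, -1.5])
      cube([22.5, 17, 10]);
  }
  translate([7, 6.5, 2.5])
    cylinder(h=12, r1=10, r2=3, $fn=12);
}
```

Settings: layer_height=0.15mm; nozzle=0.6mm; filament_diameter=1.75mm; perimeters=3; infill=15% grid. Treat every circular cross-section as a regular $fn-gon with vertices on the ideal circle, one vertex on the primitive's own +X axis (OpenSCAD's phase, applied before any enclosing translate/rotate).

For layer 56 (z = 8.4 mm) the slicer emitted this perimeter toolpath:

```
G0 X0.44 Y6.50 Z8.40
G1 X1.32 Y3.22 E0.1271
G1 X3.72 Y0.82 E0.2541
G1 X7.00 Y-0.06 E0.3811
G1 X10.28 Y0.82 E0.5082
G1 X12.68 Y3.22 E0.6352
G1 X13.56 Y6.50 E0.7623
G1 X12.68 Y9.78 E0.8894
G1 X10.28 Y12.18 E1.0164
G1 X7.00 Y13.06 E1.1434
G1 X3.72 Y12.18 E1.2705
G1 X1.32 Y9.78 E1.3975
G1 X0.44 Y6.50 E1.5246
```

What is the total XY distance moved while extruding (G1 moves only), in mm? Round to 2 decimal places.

Sum the Euclidean lengths of each G1 segment: total = 40.74 mm.

40.74 mm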